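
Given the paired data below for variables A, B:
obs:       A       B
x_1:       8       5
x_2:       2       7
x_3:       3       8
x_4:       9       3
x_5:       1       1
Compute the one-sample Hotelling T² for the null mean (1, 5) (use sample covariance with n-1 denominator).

Step 1 — sample mean vector:
  mean(A) = (8 + 2 + 3 + 9 + 1) / 5 = 23/5 = 4.6
  mean(B) = (5 + 7 + 8 + 3 + 1) / 5 = 24/5 = 4.8
  x̄ = (4.6, 4.8),  deviation x̄ - mu_0 = (4.6, 4.8) - (1, 5) = (3.6, -0.2).

Step 2 — sample covariance matrix, S[i,j] = (1/(n-1)) · Σ_k (x_{k,i} - mean_i) · (x_{k,j} - mean_j), divisor n-1 = 4:
  S[A,A] = ((3.4)·(3.4) + (-2.6)·(-2.6) + (-1.6)·(-1.6) + (4.4)·(4.4) + (-3.6)·(-3.6)) / 4 = 53.2/4 = 13.3
  S[A,B] = ((3.4)·(0.2) + (-2.6)·(2.2) + (-1.6)·(3.2) + (4.4)·(-1.8) + (-3.6)·(-3.8)) / 4 = -4.4/4 = -1.1
  S[B,B] = ((0.2)·(0.2) + (2.2)·(2.2) + (3.2)·(3.2) + (-1.8)·(-1.8) + (-3.8)·(-3.8)) / 4 = 32.8/4 = 8.2
  S = [[13.3, -1.1],
 [-1.1, 8.2]].

Step 3 — invert S. det(S) = 13.3·8.2 - (-1.1)² = 107.85.
  S^{-1} = (1/det) · [[d, -b], [-b, a]] = [[0.076, 0.0102],
 [0.0102, 0.1233]].

Step 4 — quadratic form (x̄ - mu_0)^T · S^{-1} · (x̄ - mu_0):
  S^{-1} · (x̄ - mu_0) = (0.2717, 0.0121),
  (x̄ - mu_0)^T · [...] = (3.6)·(0.2717) + (-0.2)·(0.0121) = 0.9756.

Step 5 — scale by n: T² = 5 · 0.9756 = 4.8781.

T² ≈ 4.8781


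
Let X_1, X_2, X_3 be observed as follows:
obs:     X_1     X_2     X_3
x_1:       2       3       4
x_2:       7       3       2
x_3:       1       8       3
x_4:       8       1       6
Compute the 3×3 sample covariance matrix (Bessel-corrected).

Step 1 — column means:
  mean(X_1) = (2 + 7 + 1 + 8) / 4 = 18/4 = 4.5
  mean(X_2) = (3 + 3 + 8 + 1) / 4 = 15/4 = 3.75
  mean(X_3) = (4 + 2 + 3 + 6) / 4 = 15/4 = 3.75

Step 2 — sample covariance S[i,j] = (1/(n-1)) · Σ_k (x_{k,i} - mean_i) · (x_{k,j} - mean_j), with n-1 = 3.
  S[X_1,X_1] = ((-2.5)·(-2.5) + (2.5)·(2.5) + (-3.5)·(-3.5) + (3.5)·(3.5)) / 3 = 37/3 = 12.3333
  S[X_1,X_2] = ((-2.5)·(-0.75) + (2.5)·(-0.75) + (-3.5)·(4.25) + (3.5)·(-2.75)) / 3 = -24.5/3 = -8.1667
  S[X_1,X_3] = ((-2.5)·(0.25) + (2.5)·(-1.75) + (-3.5)·(-0.75) + (3.5)·(2.25)) / 3 = 5.5/3 = 1.8333
  S[X_2,X_2] = ((-0.75)·(-0.75) + (-0.75)·(-0.75) + (4.25)·(4.25) + (-2.75)·(-2.75)) / 3 = 26.75/3 = 8.9167
  S[X_2,X_3] = ((-0.75)·(0.25) + (-0.75)·(-1.75) + (4.25)·(-0.75) + (-2.75)·(2.25)) / 3 = -8.25/3 = -2.75
  S[X_3,X_3] = ((0.25)·(0.25) + (-1.75)·(-1.75) + (-0.75)·(-0.75) + (2.25)·(2.25)) / 3 = 8.75/3 = 2.9167

S is symmetric (S[j,i] = S[i,j]). Assembling:

S = [[12.3333, -8.1667, 1.8333],
 [-8.1667, 8.9167, -2.75],
 [1.8333, -2.75, 2.9167]]


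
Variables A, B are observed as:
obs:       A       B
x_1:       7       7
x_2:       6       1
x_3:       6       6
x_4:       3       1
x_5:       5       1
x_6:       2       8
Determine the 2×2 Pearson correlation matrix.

Step 1 — column means:
  mean(A) = (7 + 6 + 6 + 3 + 5 + 2) / 6 = 29/6 = 4.8333
  mean(B) = (7 + 1 + 6 + 1 + 1 + 8) / 6 = 24/6 = 4

Step 2 — sample variances and covariances s[i,j] = (1/(n-1)) · Σ_k (x_{k,i} - mean_i) · (x_{k,j} - mean_j), with n-1 = 5:
  s[A,A] = ((2.1667)·(2.1667) + (1.1667)·(1.1667) + (1.1667)·(1.1667) + (-1.8333)·(-1.8333) + (0.1667)·(0.1667) + (-2.8333)·(-2.8333)) / 5 = 18.8333/5 = 3.7667
  s[A,B] = ((2.1667)·(3) + (1.1667)·(-3) + (1.1667)·(2) + (-1.8333)·(-3) + (0.1667)·(-3) + (-2.8333)·(4)) / 5 = -1/5 = -0.2
  s[B,B] = ((3)·(3) + (-3)·(-3) + (2)·(2) + (-3)·(-3) + (-3)·(-3) + (4)·(4)) / 5 = 56/5 = 11.2
  Sample standard deviations s_i = √(s[i,i]):
  s(A) = √(3.7667) = 1.9408
  s(B) = √(11.2) = 3.3466

Step 3 — r_{ij} = s_{ij} / (s_i · s_j):
  r[A,A] = 1 (diagonal).
  r[A,B] = -0.2 / (1.9408 · 3.3466) = -0.2 / 6.4951 = -0.0308
  r[B,B] = 1 (diagonal).

R is symmetric with unit diagonal. Assembling:

R = [[1, -0.0308],
 [-0.0308, 1]]


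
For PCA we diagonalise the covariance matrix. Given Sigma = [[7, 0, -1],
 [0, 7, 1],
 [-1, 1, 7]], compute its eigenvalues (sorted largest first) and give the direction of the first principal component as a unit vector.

Step 1 — characteristic polynomial p(λ) = det(λI - Sigma) = λ³ - tr·λ² + c_1·λ - det, where tr = trace, c_1 = sum of the principal 2×2 minors, det = det(Sigma):
  tr = 7 + 7 + 7 = 21,
  c_1 = (7·7 - (0)²) + (7·7 - (-1)²) + (7·7 - (1)²) = 49 + 48 + 48 = 145,
  det = 7·(7·7 - (1)²) - (0)·((0)·7 - (1)·(-1)) + (-1)·((0)·(1) - 7·(-1)) = 7·(48) - (0)·(1) + (-1)·(7) = 329.
  So p(λ) = λ³ - 21λ² + 145λ - 329.
Step 2 — look for an integer root (rational root theorem: any rational root is an integer divisor of 329). Testing λ = 7:
  p(7) = 343 - 1029 + 1015 - 329 = 0  ✓
  Dividing out (λ - 7): p(λ) = (λ - 7)(λ² - 14λ + 47).
Step 3 — remaining eigenvalues from the quadratic λ² - 14λ + 47 = 0:
  Δ = 14² - 4·47 = 196 - 188 = 8,  λ = (14 ± √8)/2 = (14 ± 2.8284)/2 ≈ 8.4142 or 5.5858.
  Sorted: λ_1 = 8.4142,  λ_2 = 7,  λ_3 = 5.5858  (check: sum = 21 = tr ✓).

Step 4 — unit eigenvector for λ_1 ≈ 8.4142: v spans the null space of (Sigma - λ_1 I), whose rows are
  r_1 = (-1.4142, 0, -1),  r_2 = (0, -1.4142, 1),  r_3 = (-1, 1, -1.4142).
  v is orthogonal to every row, so take v ∝ r_1 × r_2 = ((0)·(1) - (-1)·(-1.4142), (-1)·(0) - (-1.4142)·(1), (-1.4142)·(-1.4142) - (0)·(0)) ≈ (-1.4142, 1.4142, 2).
  Rescale (multiply by -1 so the first nonzero entry is positive): u = (1.4142, -1.4142, -2).
  ||u|| = √((1.4142)² + (-1.4142)² + (-2)²) = √(8) ≈ 2.8284,  v_1 = u/||u|| ≈ (0.5, -0.5, -0.7071) (||v_1|| = 1).

λ_1 = 8.4142,  λ_2 = 7,  λ_3 = 5.5858;  v_1 ≈ (0.5, -0.5, -0.7071)


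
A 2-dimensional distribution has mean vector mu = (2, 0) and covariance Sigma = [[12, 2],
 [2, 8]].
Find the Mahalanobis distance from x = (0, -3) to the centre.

Step 1 — centre the observation: (x - mu) = (-2, -3).

Step 2 — invert Sigma. det(Sigma) = 12·8 - (2)² = 92.
  Sigma^{-1} = (1/det) · [[d, -b], [-b, a]] = [[0.087, -0.0217],
 [-0.0217, 0.1304]].

Step 3 — form the quadratic (x - mu)^T · Sigma^{-1} · (x - mu):
  Sigma^{-1} · (x - mu) = (-0.1087, -0.3478).
  (x - mu)^T · [Sigma^{-1} · (x - mu)] = (-2)·(-0.1087) + (-3)·(-0.3478) = 1.2609.

Step 4 — take square root: d = √(1.2609) ≈ 1.1229.

d(x, mu) = √(1.2609) ≈ 1.1229


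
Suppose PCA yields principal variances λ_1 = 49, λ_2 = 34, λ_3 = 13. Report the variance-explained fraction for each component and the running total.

Step 1 — total variance = trace(Sigma) = Σ λ_i = 49 + 34 + 13 = 96.

Step 2 — fraction explained by component i = λ_i / Σ λ:
  PC1: 49/96 = 0.5104
  PC2: 34/96 = 0.3542
  PC3: 13/96 = 0.1354

Step 3 — cumulative fraction after k components = (λ_1 + ... + λ_k) / Σ λ:
  k = 1: 49/96 = 0.5104
  k = 2: (49 + 34)/96 = 83/96 = 0.8646
  k = 3: (49 + 34 + 13)/96 = 96/96 = 1

Summary (fraction, with percent):

explained: PC1 0.5104 (51.04%), PC2 0.3542 (35.42%), PC3 0.1354 (13.54%);  cumulative: 0.5104, 0.8646, 1


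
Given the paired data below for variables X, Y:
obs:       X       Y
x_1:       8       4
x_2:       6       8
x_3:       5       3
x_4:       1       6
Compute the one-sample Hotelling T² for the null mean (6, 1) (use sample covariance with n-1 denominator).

Step 1 — sample mean vector:
  mean(X) = (8 + 6 + 5 + 1) / 4 = 20/4 = 5
  mean(Y) = (4 + 8 + 3 + 6) / 4 = 21/4 = 5.25
  x̄ = (5, 5.25),  deviation x̄ - mu_0 = (5, 5.25) - (6, 1) = (-1, 4.25).

Step 2 — sample covariance matrix, S[i,j] = (1/(n-1)) · Σ_k (x_{k,i} - mean_i) · (x_{k,j} - mean_j), divisor n-1 = 3:
  S[X,X] = ((3)·(3) + (1)·(1) + (0)·(0) + (-4)·(-4)) / 3 = 26/3 = 8.6667
  S[X,Y] = ((3)·(-1.25) + (1)·(2.75) + (0)·(-2.25) + (-4)·(0.75)) / 3 = -4/3 = -1.3333
  S[Y,Y] = ((-1.25)·(-1.25) + (2.75)·(2.75) + (-2.25)·(-2.25) + (0.75)·(0.75)) / 3 = 14.75/3 = 4.9167
  S = [[8.6667, -1.3333],
 [-1.3333, 4.9167]].

Step 3 — invert S. det(S) = 8.6667·4.9167 - (-1.3333)² = 40.8333.
  S^{-1} = (1/det) · [[d, -b], [-b, a]] = [[0.1204, 0.0327],
 [0.0327, 0.2122]].

Step 4 — quadratic form (x̄ - mu_0)^T · S^{-1} · (x̄ - mu_0):
  S^{-1} · (x̄ - mu_0) = (0.0184, 0.8694),
  (x̄ - mu_0)^T · [...] = (-1)·(0.0184) + (4.25)·(0.8694) = 3.6765.

Step 5 — scale by n: T² = 4 · 3.6765 = 14.7061.

T² ≈ 14.7061


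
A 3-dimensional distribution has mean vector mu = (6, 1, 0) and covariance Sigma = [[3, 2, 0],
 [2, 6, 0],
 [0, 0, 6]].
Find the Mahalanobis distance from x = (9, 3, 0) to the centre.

Step 1 — centre the observation: (x - mu) = (3, 2, 0).

Step 2 — invert Sigma (cofactor / det for 3×3, or solve directly):
  Sigma^{-1} = [[0.4286, -0.1429, 0],
 [-0.1429, 0.2143, 0],
 [0, 0, 0.1667]].

Step 3 — form the quadratic (x - mu)^T · Sigma^{-1} · (x - mu):
  Sigma^{-1} · (x - mu) = (1, 0, 0).
  (x - mu)^T · [Sigma^{-1} · (x - mu)] = (3)·(1) + (2)·(0) + (0)·(0) = 3.

Step 4 — take square root: d = √(3) ≈ 1.7321.

d(x, mu) = √(3) ≈ 1.7321


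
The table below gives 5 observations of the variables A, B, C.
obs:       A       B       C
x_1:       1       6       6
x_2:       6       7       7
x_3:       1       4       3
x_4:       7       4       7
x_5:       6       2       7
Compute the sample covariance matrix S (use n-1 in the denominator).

Step 1 — column means:
  mean(A) = (1 + 6 + 1 + 7 + 6) / 5 = 21/5 = 4.2
  mean(B) = (6 + 7 + 4 + 4 + 2) / 5 = 23/5 = 4.6
  mean(C) = (6 + 7 + 3 + 7 + 7) / 5 = 30/5 = 6

Step 2 — sample covariance S[i,j] = (1/(n-1)) · Σ_k (x_{k,i} - mean_i) · (x_{k,j} - mean_j), with n-1 = 4.
  S[A,A] = ((-3.2)·(-3.2) + (1.8)·(1.8) + (-3.2)·(-3.2) + (2.8)·(2.8) + (1.8)·(1.8)) / 4 = 34.8/4 = 8.7
  S[A,B] = ((-3.2)·(1.4) + (1.8)·(2.4) + (-3.2)·(-0.6) + (2.8)·(-0.6) + (1.8)·(-2.6)) / 4 = -4.6/4 = -1.15
  S[A,C] = ((-3.2)·(0) + (1.8)·(1) + (-3.2)·(-3) + (2.8)·(1) + (1.8)·(1)) / 4 = 16/4 = 4
  S[B,B] = ((1.4)·(1.4) + (2.4)·(2.4) + (-0.6)·(-0.6) + (-0.6)·(-0.6) + (-2.6)·(-2.6)) / 4 = 15.2/4 = 3.8
  S[B,C] = ((1.4)·(0) + (2.4)·(1) + (-0.6)·(-3) + (-0.6)·(1) + (-2.6)·(1)) / 4 = 1/4 = 0.25
  S[C,C] = ((0)·(0) + (1)·(1) + (-3)·(-3) + (1)·(1) + (1)·(1)) / 4 = 12/4 = 3

S is symmetric (S[j,i] = S[i,j]). Assembling:

S = [[8.7, -1.15, 4],
 [-1.15, 3.8, 0.25],
 [4, 0.25, 3]]


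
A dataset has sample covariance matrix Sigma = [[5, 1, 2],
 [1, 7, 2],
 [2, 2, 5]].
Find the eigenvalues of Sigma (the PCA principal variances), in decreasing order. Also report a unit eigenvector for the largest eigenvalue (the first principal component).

Step 1 — characteristic polynomial p(λ) = det(λI - Sigma) = λ³ - tr·λ² + c_1·λ - det, where tr = trace, c_1 = sum of the principal 2×2 minors, det = det(Sigma):
  tr = 5 + 7 + 5 = 17,
  c_1 = (5·7 - (1)²) + (5·5 - (2)²) + (7·5 - (2)²) = 34 + 21 + 31 = 86,
  det = 5·(7·5 - (2)²) - (1)·((1)·5 - (2)·(2)) + (2)·((1)·(2) - 7·(2)) = 5·(31) - (1)·(1) + (2)·(-12) = 130.
  So p(λ) = λ³ - 17λ² + 86λ - 130.
Step 2 — look for an integer root (rational root theorem: any rational root is an integer divisor of 130). Testing λ = 5:
  p(5) = 125 - 425 + 430 - 130 = 0  ✓
  Dividing out (λ - 5): p(λ) = (λ - 5)(λ² - 12λ + 26).
Step 3 — remaining eigenvalues from the quadratic λ² - 12λ + 26 = 0:
  Δ = 12² - 4·26 = 144 - 104 = 40,  λ = (12 ± √40)/2 = (12 ± 6.3246)/2 ≈ 9.1623 or 2.8377.
  Sorted: λ_1 = 9.1623,  λ_2 = 5,  λ_3 = 2.8377  (check: sum = 17 = tr ✓).

Step 4 — unit eigenvector for λ_1 ≈ 9.1623: v spans the null space of (Sigma - λ_1 I), whose rows are
  r_1 = (-4.1623, 1, 2),  r_2 = (1, -2.1623, 2),  r_3 = (2, 2, -4.1623).
  v is orthogonal to every row, so take v ∝ r_1 × r_2 = ((1)·(2) - (2)·(-2.1623), (2)·(1) - (-4.1623)·(2), (-4.1623)·(-2.1623) - (1)·(1)) ≈ (6.3246, 10.3246, 8).
  Let u = (6.3246, 10.3246, 8).
  ||u|| = √((6.3246)² + (10.3246)² + (8)²) = √(210.5964) ≈ 14.5119,  v_1 = u/||u|| ≈ (0.4358, 0.7115, 0.5513) (||v_1|| = 1).

λ_1 = 9.1623,  λ_2 = 5,  λ_3 = 2.8377;  v_1 ≈ (0.4358, 0.7115, 0.5513)


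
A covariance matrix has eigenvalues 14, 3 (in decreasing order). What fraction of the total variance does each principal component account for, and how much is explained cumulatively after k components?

Step 1 — total variance = trace(Sigma) = Σ λ_i = 14 + 3 = 17.

Step 2 — fraction explained by component i = λ_i / Σ λ:
  PC1: 14/17 = 0.8235
  PC2: 3/17 = 0.1765

Step 3 — cumulative fraction after k components = (λ_1 + ... + λ_k) / Σ λ:
  k = 1: 14/17 = 0.8235
  k = 2: (14 + 3)/17 = 17/17 = 1

Summary (fraction, with percent):

explained: PC1 0.8235 (82.35%), PC2 0.1765 (17.65%);  cumulative: 0.8235, 1


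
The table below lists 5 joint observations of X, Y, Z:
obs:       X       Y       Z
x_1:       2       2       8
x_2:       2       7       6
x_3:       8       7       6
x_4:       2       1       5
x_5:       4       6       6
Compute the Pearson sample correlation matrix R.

Step 1 — column means:
  mean(X) = (2 + 2 + 8 + 2 + 4) / 5 = 18/5 = 3.6
  mean(Y) = (2 + 7 + 7 + 1 + 6) / 5 = 23/5 = 4.6
  mean(Z) = (8 + 6 + 6 + 5 + 6) / 5 = 31/5 = 6.2

Step 2 — sample variances and covariances s[i,j] = (1/(n-1)) · Σ_k (x_{k,i} - mean_i) · (x_{k,j} - mean_j), with n-1 = 4:
  s[X,X] = ((-1.6)·(-1.6) + (-1.6)·(-1.6) + (4.4)·(4.4) + (-1.6)·(-1.6) + (0.4)·(0.4)) / 4 = 27.2/4 = 6.8
  s[X,Y] = ((-1.6)·(-2.6) + (-1.6)·(2.4) + (4.4)·(2.4) + (-1.6)·(-3.6) + (0.4)·(1.4)) / 4 = 17.2/4 = 4.3
  s[X,Z] = ((-1.6)·(1.8) + (-1.6)·(-0.2) + (4.4)·(-0.2) + (-1.6)·(-1.2) + (0.4)·(-0.2)) / 4 = -1.6/4 = -0.4
  s[Y,Y] = ((-2.6)·(-2.6) + (2.4)·(2.4) + (2.4)·(2.4) + (-3.6)·(-3.6) + (1.4)·(1.4)) / 4 = 33.2/4 = 8.3
  s[Y,Z] = ((-2.6)·(1.8) + (2.4)·(-0.2) + (2.4)·(-0.2) + (-3.6)·(-1.2) + (1.4)·(-0.2)) / 4 = -1.6/4 = -0.4
  s[Z,Z] = ((1.8)·(1.8) + (-0.2)·(-0.2) + (-0.2)·(-0.2) + (-1.2)·(-1.2) + (-0.2)·(-0.2)) / 4 = 4.8/4 = 1.2
  Sample standard deviations s_i = √(s[i,i]):
  s(X) = √(6.8) = 2.6077
  s(Y) = √(8.3) = 2.881
  s(Z) = √(1.2) = 1.0954

Step 3 — r_{ij} = s_{ij} / (s_i · s_j):
  r[X,X] = 1 (diagonal).
  r[X,Y] = 4.3 / (2.6077 · 2.881) = 4.3 / 7.5127 = 0.5724
  r[X,Z] = -0.4 / (2.6077 · 1.0954) = -0.4 / 2.8566 = -0.14
  r[Y,Y] = 1 (diagonal).
  r[Y,Z] = -0.4 / (2.881 · 1.0954) = -0.4 / 3.1559 = -0.1267
  r[Z,Z] = 1 (diagonal).

R is symmetric with unit diagonal. Assembling:

R = [[1, 0.5724, -0.14],
 [0.5724, 1, -0.1267],
 [-0.14, -0.1267, 1]]


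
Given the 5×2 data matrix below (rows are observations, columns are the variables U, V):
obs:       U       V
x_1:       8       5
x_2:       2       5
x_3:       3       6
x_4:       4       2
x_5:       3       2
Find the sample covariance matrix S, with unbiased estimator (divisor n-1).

Step 1 — column means:
  mean(U) = (8 + 2 + 3 + 4 + 3) / 5 = 20/5 = 4
  mean(V) = (5 + 5 + 6 + 2 + 2) / 5 = 20/5 = 4

Step 2 — sample covariance S[i,j] = (1/(n-1)) · Σ_k (x_{k,i} - mean_i) · (x_{k,j} - mean_j), with n-1 = 4.
  S[U,U] = ((4)·(4) + (-2)·(-2) + (-1)·(-1) + (0)·(0) + (-1)·(-1)) / 4 = 22/4 = 5.5
  S[U,V] = ((4)·(1) + (-2)·(1) + (-1)·(2) + (0)·(-2) + (-1)·(-2)) / 4 = 2/4 = 0.5
  S[V,V] = ((1)·(1) + (1)·(1) + (2)·(2) + (-2)·(-2) + (-2)·(-2)) / 4 = 14/4 = 3.5

S is symmetric (S[j,i] = S[i,j]). Assembling:

S = [[5.5, 0.5],
 [0.5, 3.5]]


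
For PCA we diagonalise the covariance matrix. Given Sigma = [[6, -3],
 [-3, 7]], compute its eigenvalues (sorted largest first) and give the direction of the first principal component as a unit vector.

Step 1 — characteristic polynomial of 2×2 Sigma:
  det(Sigma - λI) = λ² - trace · λ + det = 0.
  trace = 6 + 7 = 13, det = 6·7 - (-3)² = 33.
Step 2 — discriminant:
  Δ = trace² - 4·det = 169 - 132 = 37.
Step 3 — eigenvalues:
  λ = (trace ± √Δ)/2 = (13 ± 6.0828)/2,
  λ_1 = 9.5414,  λ_2 = 3.4586.

Step 4 — unit eigenvector for λ_1: solve (Sigma - λ_1 I)v = 0. First row:
  (6 - 9.5414)·v_x + (-3)·v_y = 0, i.e. (-3.5414)·v_x + (-3)·v_y = 0,
  so v ∝ (b, λ_1 - a) = (-3, 3.5414); multiply by -1 so the first entry is positive: u = (3, -3.5414).
  ||u|| = √((3)² + (-3.5414)²) = √(21.5414) ≈ 4.6413,
  v_1 = u/||u|| ≈ (0.6464, -0.763) (||v_1|| = 1).

λ_1 = 9.5414,  λ_2 = 3.4586;  v_1 ≈ (0.6464, -0.763)


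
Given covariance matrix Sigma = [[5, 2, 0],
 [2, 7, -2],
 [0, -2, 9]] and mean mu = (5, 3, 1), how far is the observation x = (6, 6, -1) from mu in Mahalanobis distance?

Step 1 — centre the observation: (x - mu) = (1, 3, -2).

Step 2 — invert Sigma (cofactor / det for 3×3, or solve directly):
  Sigma^{-1} = [[0.2278, -0.0695, -0.0154],
 [-0.0695, 0.1737, 0.0386],
 [-0.0154, 0.0386, 0.1197]].

Step 3 — form the quadratic (x - mu)^T · Sigma^{-1} · (x - mu):
  Sigma^{-1} · (x - mu) = (0.0502, 0.3745, -0.139).
  (x - mu)^T · [Sigma^{-1} · (x - mu)] = (1)·(0.0502) + (3)·(0.3745) + (-2)·(-0.139) = 1.4517.

Step 4 — take square root: d = √(1.4517) ≈ 1.2049.

d(x, mu) = √(1.4517) ≈ 1.2049


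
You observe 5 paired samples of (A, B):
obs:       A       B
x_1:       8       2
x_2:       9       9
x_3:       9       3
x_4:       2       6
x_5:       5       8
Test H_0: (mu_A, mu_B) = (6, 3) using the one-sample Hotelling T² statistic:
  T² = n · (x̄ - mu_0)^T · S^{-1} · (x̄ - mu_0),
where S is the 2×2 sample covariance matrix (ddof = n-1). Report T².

Step 1 — sample mean vector:
  mean(A) = (8 + 9 + 9 + 2 + 5) / 5 = 33/5 = 6.6
  mean(B) = (2 + 9 + 3 + 6 + 8) / 5 = 28/5 = 5.6
  x̄ = (6.6, 5.6),  deviation x̄ - mu_0 = (6.6, 5.6) - (6, 3) = (0.6, 2.6).

Step 2 — sample covariance matrix, S[i,j] = (1/(n-1)) · Σ_k (x_{k,i} - mean_i) · (x_{k,j} - mean_j), divisor n-1 = 4:
  S[A,A] = ((1.4)·(1.4) + (2.4)·(2.4) + (2.4)·(2.4) + (-4.6)·(-4.6) + (-1.6)·(-1.6)) / 4 = 37.2/4 = 9.3
  S[A,B] = ((1.4)·(-3.6) + (2.4)·(3.4) + (2.4)·(-2.6) + (-4.6)·(0.4) + (-1.6)·(2.4)) / 4 = -8.8/4 = -2.2
  S[B,B] = ((-3.6)·(-3.6) + (3.4)·(3.4) + (-2.6)·(-2.6) + (0.4)·(0.4) + (2.4)·(2.4)) / 4 = 37.2/4 = 9.3
  S = [[9.3, -2.2],
 [-2.2, 9.3]].

Step 3 — invert S. det(S) = 9.3·9.3 - (-2.2)² = 81.65.
  S^{-1} = (1/det) · [[d, -b], [-b, a]] = [[0.1139, 0.0269],
 [0.0269, 0.1139]].

Step 4 — quadratic form (x̄ - mu_0)^T · S^{-1} · (x̄ - mu_0):
  S^{-1} · (x̄ - mu_0) = (0.1384, 0.3123),
  (x̄ - mu_0)^T · [...] = (0.6)·(0.1384) + (2.6)·(0.3123) = 0.895.

Step 5 — scale by n: T² = 5 · 0.895 = 4.4752.

T² ≈ 4.4752


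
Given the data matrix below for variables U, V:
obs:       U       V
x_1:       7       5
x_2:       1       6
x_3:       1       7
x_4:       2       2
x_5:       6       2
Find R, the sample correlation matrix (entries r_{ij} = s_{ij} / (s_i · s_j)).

Step 1 — column means:
  mean(U) = (7 + 1 + 1 + 2 + 6) / 5 = 17/5 = 3.4
  mean(V) = (5 + 6 + 7 + 2 + 2) / 5 = 22/5 = 4.4

Step 2 — sample variances and covariances s[i,j] = (1/(n-1)) · Σ_k (x_{k,i} - mean_i) · (x_{k,j} - mean_j), with n-1 = 4:
  s[U,U] = ((3.6)·(3.6) + (-2.4)·(-2.4) + (-2.4)·(-2.4) + (-1.4)·(-1.4) + (2.6)·(2.6)) / 4 = 33.2/4 = 8.3
  s[U,V] = ((3.6)·(0.6) + (-2.4)·(1.6) + (-2.4)·(2.6) + (-1.4)·(-2.4) + (2.6)·(-2.4)) / 4 = -10.8/4 = -2.7
  s[V,V] = ((0.6)·(0.6) + (1.6)·(1.6) + (2.6)·(2.6) + (-2.4)·(-2.4) + (-2.4)·(-2.4)) / 4 = 21.2/4 = 5.3
  Sample standard deviations s_i = √(s[i,i]):
  s(U) = √(8.3) = 2.881
  s(V) = √(5.3) = 2.3022

Step 3 — r_{ij} = s_{ij} / (s_i · s_j):
  r[U,U] = 1 (diagonal).
  r[U,V] = -2.7 / (2.881 · 2.3022) = -2.7 / 6.6325 = -0.4071
  r[V,V] = 1 (diagonal).

R is symmetric with unit diagonal. Assembling:

R = [[1, -0.4071],
 [-0.4071, 1]]


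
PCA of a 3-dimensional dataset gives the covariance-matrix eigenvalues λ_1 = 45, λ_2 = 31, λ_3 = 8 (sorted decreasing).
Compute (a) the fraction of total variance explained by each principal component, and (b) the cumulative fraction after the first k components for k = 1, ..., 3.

Step 1 — total variance = trace(Sigma) = Σ λ_i = 45 + 31 + 8 = 84.

Step 2 — fraction explained by component i = λ_i / Σ λ:
  PC1: 45/84 = 0.5357
  PC2: 31/84 = 0.369
  PC3: 8/84 = 0.0952

Step 3 — cumulative fraction after k components = (λ_1 + ... + λ_k) / Σ λ:
  k = 1: 45/84 = 0.5357
  k = 2: (45 + 31)/84 = 76/84 = 0.9048
  k = 3: (45 + 31 + 8)/84 = 84/84 = 1

Summary (fraction, with percent):

explained: PC1 0.5357 (53.57%), PC2 0.369 (36.9%), PC3 0.0952 (9.52%);  cumulative: 0.5357, 0.9048, 1


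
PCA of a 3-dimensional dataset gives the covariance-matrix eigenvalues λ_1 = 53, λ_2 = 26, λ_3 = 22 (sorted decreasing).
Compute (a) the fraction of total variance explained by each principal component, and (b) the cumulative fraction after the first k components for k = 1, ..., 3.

Step 1 — total variance = trace(Sigma) = Σ λ_i = 53 + 26 + 22 = 101.

Step 2 — fraction explained by component i = λ_i / Σ λ:
  PC1: 53/101 = 0.5248
  PC2: 26/101 = 0.2574
  PC3: 22/101 = 0.2178

Step 3 — cumulative fraction after k components = (λ_1 + ... + λ_k) / Σ λ:
  k = 1: 53/101 = 0.5248
  k = 2: (53 + 26)/101 = 79/101 = 0.7822
  k = 3: (53 + 26 + 22)/101 = 101/101 = 1

Summary (fraction, with percent):

explained: PC1 0.5248 (52.48%), PC2 0.2574 (25.74%), PC3 0.2178 (21.78%);  cumulative: 0.5248, 0.7822, 1


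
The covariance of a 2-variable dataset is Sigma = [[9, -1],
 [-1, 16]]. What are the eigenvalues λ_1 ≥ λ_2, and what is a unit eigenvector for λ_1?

Step 1 — characteristic polynomial of 2×2 Sigma:
  det(Sigma - λI) = λ² - trace · λ + det = 0.
  trace = 9 + 16 = 25, det = 9·16 - (-1)² = 143.
Step 2 — discriminant:
  Δ = trace² - 4·det = 625 - 572 = 53.
Step 3 — eigenvalues:
  λ = (trace ± √Δ)/2 = (25 ± 7.2801)/2,
  λ_1 = 16.1401,  λ_2 = 8.8599.

Step 4 — unit eigenvector for λ_1: solve (Sigma - λ_1 I)v = 0. First row:
  (9 - 16.1401)·v_x + (-1)·v_y = 0, i.e. (-7.1401)·v_x + (-1)·v_y = 0,
  so v ∝ (b, λ_1 - a) = (-1, 7.1401); multiply by -1 so the first entry is positive: u = (1, -7.1401).
  ||u|| = √((1)² + (-7.1401)²) = √(51.9804) ≈ 7.2097,
  v_1 = u/||u|| ≈ (0.1387, -0.9903) (||v_1|| = 1).

λ_1 = 16.1401,  λ_2 = 8.8599;  v_1 ≈ (0.1387, -0.9903)


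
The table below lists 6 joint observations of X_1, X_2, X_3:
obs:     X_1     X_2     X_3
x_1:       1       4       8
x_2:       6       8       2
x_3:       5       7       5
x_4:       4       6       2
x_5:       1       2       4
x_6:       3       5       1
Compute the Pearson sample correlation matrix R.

Step 1 — column means:
  mean(X_1) = (1 + 6 + 5 + 4 + 1 + 3) / 6 = 20/6 = 3.3333
  mean(X_2) = (4 + 8 + 7 + 6 + 2 + 5) / 6 = 32/6 = 5.3333
  mean(X_3) = (8 + 2 + 5 + 2 + 4 + 1) / 6 = 22/6 = 3.6667

Step 2 — sample variances and covariances s[i,j] = (1/(n-1)) · Σ_k (x_{k,i} - mean_i) · (x_{k,j} - mean_j), with n-1 = 5:
  s[X_1,X_1] = ((-2.3333)·(-2.3333) + (2.6667)·(2.6667) + (1.6667)·(1.6667) + (0.6667)·(0.6667) + (-2.3333)·(-2.3333) + (-0.3333)·(-0.3333)) / 5 = 21.3333/5 = 4.2667
  s[X_1,X_2] = ((-2.3333)·(-1.3333) + (2.6667)·(2.6667) + (1.6667)·(1.6667) + (0.6667)·(0.6667) + (-2.3333)·(-3.3333) + (-0.3333)·(-0.3333)) / 5 = 21.3333/5 = 4.2667
  s[X_1,X_3] = ((-2.3333)·(4.3333) + (2.6667)·(-1.6667) + (1.6667)·(1.3333) + (0.6667)·(-1.6667) + (-2.3333)·(0.3333) + (-0.3333)·(-2.6667)) / 5 = -13.3333/5 = -2.6667
  s[X_2,X_2] = ((-1.3333)·(-1.3333) + (2.6667)·(2.6667) + (1.6667)·(1.6667) + (0.6667)·(0.6667) + (-3.3333)·(-3.3333) + (-0.3333)·(-0.3333)) / 5 = 23.3333/5 = 4.6667
  s[X_2,X_3] = ((-1.3333)·(4.3333) + (2.6667)·(-1.6667) + (1.6667)·(1.3333) + (0.6667)·(-1.6667) + (-3.3333)·(0.3333) + (-0.3333)·(-2.6667)) / 5 = -9.3333/5 = -1.8667
  s[X_3,X_3] = ((4.3333)·(4.3333) + (-1.6667)·(-1.6667) + (1.3333)·(1.3333) + (-1.6667)·(-1.6667) + (0.3333)·(0.3333) + (-2.6667)·(-2.6667)) / 5 = 33.3333/5 = 6.6667
  Sample standard deviations s_i = √(s[i,i]):
  s(X_1) = √(4.2667) = 2.0656
  s(X_2) = √(4.6667) = 2.1602
  s(X_3) = √(6.6667) = 2.582

Step 3 — r_{ij} = s_{ij} / (s_i · s_j):
  r[X_1,X_1] = 1 (diagonal).
  r[X_1,X_2] = 4.2667 / (2.0656 · 2.1602) = 4.2667 / 4.4622 = 0.9562
  r[X_1,X_3] = -2.6667 / (2.0656 · 2.582) = -2.6667 / 5.3333 = -0.5
  r[X_2,X_2] = 1 (diagonal).
  r[X_2,X_3] = -1.8667 / (2.1602 · 2.582) = -1.8667 / 5.5777 = -0.3347
  r[X_3,X_3] = 1 (diagonal).

R is symmetric with unit diagonal. Assembling:

R = [[1, 0.9562, -0.5],
 [0.9562, 1, -0.3347],
 [-0.5, -0.3347, 1]]


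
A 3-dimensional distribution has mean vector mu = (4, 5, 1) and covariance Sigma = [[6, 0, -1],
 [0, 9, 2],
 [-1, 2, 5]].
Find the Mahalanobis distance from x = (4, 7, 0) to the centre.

Step 1 — centre the observation: (x - mu) = (0, 2, -1).

Step 2 — invert Sigma (cofactor / det for 3×3, or solve directly):
  Sigma^{-1} = [[0.173, -0.0084, 0.038],
 [-0.0084, 0.1224, -0.0506],
 [0.038, -0.0506, 0.2278]].

Step 3 — form the quadratic (x - mu)^T · Sigma^{-1} · (x - mu):
  Sigma^{-1} · (x - mu) = (-0.0549, 0.2954, -0.3291).
  (x - mu)^T · [Sigma^{-1} · (x - mu)] = (0)·(-0.0549) + (2)·(0.2954) + (-1)·(-0.3291) = 0.9198.

Step 4 — take square root: d = √(0.9198) ≈ 0.9591.

d(x, mu) = √(0.9198) ≈ 0.9591


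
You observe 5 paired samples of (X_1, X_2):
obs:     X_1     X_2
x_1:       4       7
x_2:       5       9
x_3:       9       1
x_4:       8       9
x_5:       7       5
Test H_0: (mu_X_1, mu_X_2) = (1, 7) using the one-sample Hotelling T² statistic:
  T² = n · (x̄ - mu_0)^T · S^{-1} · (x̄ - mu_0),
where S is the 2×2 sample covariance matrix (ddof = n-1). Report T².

Step 1 — sample mean vector:
  mean(X_1) = (4 + 5 + 9 + 8 + 7) / 5 = 33/5 = 6.6
  mean(X_2) = (7 + 9 + 1 + 9 + 5) / 5 = 31/5 = 6.2
  x̄ = (6.6, 6.2),  deviation x̄ - mu_0 = (6.6, 6.2) - (1, 7) = (5.6, -0.8).

Step 2 — sample covariance matrix, S[i,j] = (1/(n-1)) · Σ_k (x_{k,i} - mean_i) · (x_{k,j} - mean_j), divisor n-1 = 4:
  S[X_1,X_1] = ((-2.6)·(-2.6) + (-1.6)·(-1.6) + (2.4)·(2.4) + (1.4)·(1.4) + (0.4)·(0.4)) / 4 = 17.2/4 = 4.3
  S[X_1,X_2] = ((-2.6)·(0.8) + (-1.6)·(2.8) + (2.4)·(-5.2) + (1.4)·(2.8) + (0.4)·(-1.2)) / 4 = -15.6/4 = -3.9
  S[X_2,X_2] = ((0.8)·(0.8) + (2.8)·(2.8) + (-5.2)·(-5.2) + (2.8)·(2.8) + (-1.2)·(-1.2)) / 4 = 44.8/4 = 11.2
  S = [[4.3, -3.9],
 [-3.9, 11.2]].

Step 3 — invert S. det(S) = 4.3·11.2 - (-3.9)² = 32.95.
  S^{-1} = (1/det) · [[d, -b], [-b, a]] = [[0.3399, 0.1184],
 [0.1184, 0.1305]].

Step 4 — quadratic form (x̄ - mu_0)^T · S^{-1} · (x̄ - mu_0):
  S^{-1} · (x̄ - mu_0) = (1.8088, 0.5584),
  (x̄ - mu_0)^T · [...] = (5.6)·(1.8088) + (-0.8)·(0.5584) = 9.6825.

Step 5 — scale by n: T² = 5 · 9.6825 = 48.4127.

T² ≈ 48.4127


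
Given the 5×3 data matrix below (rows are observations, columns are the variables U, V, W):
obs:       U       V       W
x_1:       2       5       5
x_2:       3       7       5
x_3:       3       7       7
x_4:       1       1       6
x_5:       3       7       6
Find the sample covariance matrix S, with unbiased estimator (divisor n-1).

Step 1 — column means:
  mean(U) = (2 + 3 + 3 + 1 + 3) / 5 = 12/5 = 2.4
  mean(V) = (5 + 7 + 7 + 1 + 7) / 5 = 27/5 = 5.4
  mean(W) = (5 + 5 + 7 + 6 + 6) / 5 = 29/5 = 5.8

Step 2 — sample covariance S[i,j] = (1/(n-1)) · Σ_k (x_{k,i} - mean_i) · (x_{k,j} - mean_j), with n-1 = 4.
  S[U,U] = ((-0.4)·(-0.4) + (0.6)·(0.6) + (0.6)·(0.6) + (-1.4)·(-1.4) + (0.6)·(0.6)) / 4 = 3.2/4 = 0.8
  S[U,V] = ((-0.4)·(-0.4) + (0.6)·(1.6) + (0.6)·(1.6) + (-1.4)·(-4.4) + (0.6)·(1.6)) / 4 = 9.2/4 = 2.3
  S[U,W] = ((-0.4)·(-0.8) + (0.6)·(-0.8) + (0.6)·(1.2) + (-1.4)·(0.2) + (0.6)·(0.2)) / 4 = 0.4/4 = 0.1
  S[V,V] = ((-0.4)·(-0.4) + (1.6)·(1.6) + (1.6)·(1.6) + (-4.4)·(-4.4) + (1.6)·(1.6)) / 4 = 27.2/4 = 6.8
  S[V,W] = ((-0.4)·(-0.8) + (1.6)·(-0.8) + (1.6)·(1.2) + (-4.4)·(0.2) + (1.6)·(0.2)) / 4 = 0.4/4 = 0.1
  S[W,W] = ((-0.8)·(-0.8) + (-0.8)·(-0.8) + (1.2)·(1.2) + (0.2)·(0.2) + (0.2)·(0.2)) / 4 = 2.8/4 = 0.7

S is symmetric (S[j,i] = S[i,j]). Assembling:

S = [[0.8, 2.3, 0.1],
 [2.3, 6.8, 0.1],
 [0.1, 0.1, 0.7]]


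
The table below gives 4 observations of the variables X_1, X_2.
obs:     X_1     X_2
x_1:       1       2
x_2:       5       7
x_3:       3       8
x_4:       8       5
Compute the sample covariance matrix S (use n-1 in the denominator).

Step 1 — column means:
  mean(X_1) = (1 + 5 + 3 + 8) / 4 = 17/4 = 4.25
  mean(X_2) = (2 + 7 + 8 + 5) / 4 = 22/4 = 5.5

Step 2 — sample covariance S[i,j] = (1/(n-1)) · Σ_k (x_{k,i} - mean_i) · (x_{k,j} - mean_j), with n-1 = 3.
  S[X_1,X_1] = ((-3.25)·(-3.25) + (0.75)·(0.75) + (-1.25)·(-1.25) + (3.75)·(3.75)) / 3 = 26.75/3 = 8.9167
  S[X_1,X_2] = ((-3.25)·(-3.5) + (0.75)·(1.5) + (-1.25)·(2.5) + (3.75)·(-0.5)) / 3 = 7.5/3 = 2.5
  S[X_2,X_2] = ((-3.5)·(-3.5) + (1.5)·(1.5) + (2.5)·(2.5) + (-0.5)·(-0.5)) / 3 = 21/3 = 7

S is symmetric (S[j,i] = S[i,j]). Assembling:

S = [[8.9167, 2.5],
 [2.5, 7]]


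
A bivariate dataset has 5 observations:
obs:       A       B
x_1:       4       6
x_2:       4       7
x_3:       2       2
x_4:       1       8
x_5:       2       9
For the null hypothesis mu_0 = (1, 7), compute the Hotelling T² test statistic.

Step 1 — sample mean vector:
  mean(A) = (4 + 4 + 2 + 1 + 2) / 5 = 13/5 = 2.6
  mean(B) = (6 + 7 + 2 + 8 + 9) / 5 = 32/5 = 6.4
  x̄ = (2.6, 6.4),  deviation x̄ - mu_0 = (2.6, 6.4) - (1, 7) = (1.6, -0.6).

Step 2 — sample covariance matrix, S[i,j] = (1/(n-1)) · Σ_k (x_{k,i} - mean_i) · (x_{k,j} - mean_j), divisor n-1 = 4:
  S[A,A] = ((1.4)·(1.4) + (1.4)·(1.4) + (-0.6)·(-0.6) + (-1.6)·(-1.6) + (-0.6)·(-0.6)) / 4 = 7.2/4 = 1.8
  S[A,B] = ((1.4)·(-0.4) + (1.4)·(0.6) + (-0.6)·(-4.4) + (-1.6)·(1.6) + (-0.6)·(2.6)) / 4 = -1.2/4 = -0.3
  S[B,B] = ((-0.4)·(-0.4) + (0.6)·(0.6) + (-4.4)·(-4.4) + (1.6)·(1.6) + (2.6)·(2.6)) / 4 = 29.2/4 = 7.3
  S = [[1.8, -0.3],
 [-0.3, 7.3]].

Step 3 — invert S. det(S) = 1.8·7.3 - (-0.3)² = 13.05.
  S^{-1} = (1/det) · [[d, -b], [-b, a]] = [[0.5594, 0.023],
 [0.023, 0.1379]].

Step 4 — quadratic form (x̄ - mu_0)^T · S^{-1} · (x̄ - mu_0):
  S^{-1} · (x̄ - mu_0) = (0.8812, -0.046),
  (x̄ - mu_0)^T · [...] = (1.6)·(0.8812) + (-0.6)·(-0.046) = 1.4375.

Step 5 — scale by n: T² = 5 · 1.4375 = 7.1877.

T² ≈ 7.1877


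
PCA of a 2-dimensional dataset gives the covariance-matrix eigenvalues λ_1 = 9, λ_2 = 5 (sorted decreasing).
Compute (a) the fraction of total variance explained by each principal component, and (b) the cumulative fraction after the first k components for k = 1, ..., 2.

Step 1 — total variance = trace(Sigma) = Σ λ_i = 9 + 5 = 14.

Step 2 — fraction explained by component i = λ_i / Σ λ:
  PC1: 9/14 = 0.6429
  PC2: 5/14 = 0.3571

Step 3 — cumulative fraction after k components = (λ_1 + ... + λ_k) / Σ λ:
  k = 1: 9/14 = 0.6429
  k = 2: (9 + 5)/14 = 14/14 = 1

Summary (fraction, with percent):

explained: PC1 0.6429 (64.29%), PC2 0.3571 (35.71%);  cumulative: 0.6429, 1


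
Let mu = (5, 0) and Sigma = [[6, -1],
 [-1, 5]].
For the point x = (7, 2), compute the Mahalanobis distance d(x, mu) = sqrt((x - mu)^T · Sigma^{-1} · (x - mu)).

Step 1 — centre the observation: (x - mu) = (2, 2).

Step 2 — invert Sigma. det(Sigma) = 6·5 - (-1)² = 29.
  Sigma^{-1} = (1/det) · [[d, -b], [-b, a]] = [[0.1724, 0.0345],
 [0.0345, 0.2069]].

Step 3 — form the quadratic (x - mu)^T · Sigma^{-1} · (x - mu):
  Sigma^{-1} · (x - mu) = (0.4138, 0.4828).
  (x - mu)^T · [Sigma^{-1} · (x - mu)] = (2)·(0.4138) + (2)·(0.4828) = 1.7931.

Step 4 — take square root: d = √(1.7931) ≈ 1.3391.

d(x, mu) = √(1.7931) ≈ 1.3391


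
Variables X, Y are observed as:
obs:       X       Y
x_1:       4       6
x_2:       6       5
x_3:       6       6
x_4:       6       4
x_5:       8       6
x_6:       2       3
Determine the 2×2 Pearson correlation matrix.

Step 1 — column means:
  mean(X) = (4 + 6 + 6 + 6 + 8 + 2) / 6 = 32/6 = 5.3333
  mean(Y) = (6 + 5 + 6 + 4 + 6 + 3) / 6 = 30/6 = 5

Step 2 — sample variances and covariances s[i,j] = (1/(n-1)) · Σ_k (x_{k,i} - mean_i) · (x_{k,j} - mean_j), with n-1 = 5:
  s[X,X] = ((-1.3333)·(-1.3333) + (0.6667)·(0.6667) + (0.6667)·(0.6667) + (0.6667)·(0.6667) + (2.6667)·(2.6667) + (-3.3333)·(-3.3333)) / 5 = 21.3333/5 = 4.2667
  s[X,Y] = ((-1.3333)·(1) + (0.6667)·(0) + (0.6667)·(1) + (0.6667)·(-1) + (2.6667)·(1) + (-3.3333)·(-2)) / 5 = 8/5 = 1.6
  s[Y,Y] = ((1)·(1) + (0)·(0) + (1)·(1) + (-1)·(-1) + (1)·(1) + (-2)·(-2)) / 5 = 8/5 = 1.6
  Sample standard deviations s_i = √(s[i,i]):
  s(X) = √(4.2667) = 2.0656
  s(Y) = √(1.6) = 1.2649

Step 3 — r_{ij} = s_{ij} / (s_i · s_j):
  r[X,X] = 1 (diagonal).
  r[X,Y] = 1.6 / (2.0656 · 1.2649) = 1.6 / 2.6128 = 0.6124
  r[Y,Y] = 1 (diagonal).

R is symmetric with unit diagonal. Assembling:

R = [[1, 0.6124],
 [0.6124, 1]]


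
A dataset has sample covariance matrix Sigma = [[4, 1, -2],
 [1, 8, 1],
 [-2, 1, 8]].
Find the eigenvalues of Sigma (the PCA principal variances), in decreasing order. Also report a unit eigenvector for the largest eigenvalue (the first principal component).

Step 1 — characteristic polynomial p(λ) = det(λI - Sigma) = λ³ - tr·λ² + c_1·λ - det, where tr = trace, c_1 = sum of the principal 2×2 minors, det = det(Sigma):
  tr = 4 + 8 + 8 = 20,
  c_1 = (4·8 - (1)²) + (4·8 - (-2)²) + (8·8 - (1)²) = 31 + 28 + 63 = 122,
  det = 4·(8·8 - (1)²) - (1)·((1)·8 - (1)·(-2)) + (-2)·((1)·(1) - 8·(-2)) = 4·(63) - (1)·(10) + (-2)·(17) = 208.
  So p(λ) = λ³ - 20λ² + 122λ - 208.
Step 2 — look for an integer root (rational root theorem: any rational root is an integer divisor of 208). Testing λ = 8:
  p(8) = 512 - 1280 + 976 - 208 = 0  ✓
  Dividing out (λ - 8): p(λ) = (λ - 8)(λ² - 12λ + 26).
Step 3 — remaining eigenvalues from the quadratic λ² - 12λ + 26 = 0:
  Δ = 12² - 4·26 = 144 - 104 = 40,  λ = (12 ± √40)/2 = (12 ± 6.3246)/2 ≈ 9.1623 or 2.8377.
  Sorted: λ_1 = 9.1623,  λ_2 = 8,  λ_3 = 2.8377  (check: sum = 20 = tr ✓).

Step 4 — unit eigenvector for λ_1 ≈ 9.1623: v spans the null space of (Sigma - λ_1 I), whose rows are
  r_1 = (-5.1623, 1, -2),  r_2 = (1, -1.1623, 1),  r_3 = (-2, 1, -1.1623).
  v is orthogonal to every row, so take v ∝ r_1 × r_2 = ((1)·(1) - (-2)·(-1.1623), (-2)·(1) - (-5.1623)·(1), (-5.1623)·(-1.1623) - (1)·(1)) ≈ (-1.3246, 3.1623, 5).
  Rescale (multiply by -1 so the first nonzero entry is positive): u = (1.3246, -3.1623, -5).
  ||u|| = √((1.3246)² + (-3.1623)² + (-5)²) = √(36.7544) ≈ 6.0625,  v_1 = u/||u|| ≈ (0.2185, -0.5216, -0.8247) (||v_1|| = 1).

λ_1 = 9.1623,  λ_2 = 8,  λ_3 = 2.8377;  v_1 ≈ (0.2185, -0.5216, -0.8247)


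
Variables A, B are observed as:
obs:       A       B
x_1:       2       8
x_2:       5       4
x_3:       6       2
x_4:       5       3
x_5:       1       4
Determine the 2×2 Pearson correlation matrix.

Step 1 — column means:
  mean(A) = (2 + 5 + 6 + 5 + 1) / 5 = 19/5 = 3.8
  mean(B) = (8 + 4 + 2 + 3 + 4) / 5 = 21/5 = 4.2

Step 2 — sample variances and covariances s[i,j] = (1/(n-1)) · Σ_k (x_{k,i} - mean_i) · (x_{k,j} - mean_j), with n-1 = 4:
  s[A,A] = ((-1.8)·(-1.8) + (1.2)·(1.2) + (2.2)·(2.2) + (1.2)·(1.2) + (-2.8)·(-2.8)) / 4 = 18.8/4 = 4.7
  s[A,B] = ((-1.8)·(3.8) + (1.2)·(-0.2) + (2.2)·(-2.2) + (1.2)·(-1.2) + (-2.8)·(-0.2)) / 4 = -12.8/4 = -3.2
  s[B,B] = ((3.8)·(3.8) + (-0.2)·(-0.2) + (-2.2)·(-2.2) + (-1.2)·(-1.2) + (-0.2)·(-0.2)) / 4 = 20.8/4 = 5.2
  Sample standard deviations s_i = √(s[i,i]):
  s(A) = √(4.7) = 2.1679
  s(B) = √(5.2) = 2.2804

Step 3 — r_{ij} = s_{ij} / (s_i · s_j):
  r[A,A] = 1 (diagonal).
  r[A,B] = -3.2 / (2.1679 · 2.2804) = -3.2 / 4.9437 = -0.6473
  r[B,B] = 1 (diagonal).

R is symmetric with unit diagonal. Assembling:

R = [[1, -0.6473],
 [-0.6473, 1]]


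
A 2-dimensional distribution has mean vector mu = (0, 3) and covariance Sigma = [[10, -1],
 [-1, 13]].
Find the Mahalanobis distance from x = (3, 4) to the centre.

Step 1 — centre the observation: (x - mu) = (3, 1).

Step 2 — invert Sigma. det(Sigma) = 10·13 - (-1)² = 129.
  Sigma^{-1} = (1/det) · [[d, -b], [-b, a]] = [[0.1008, 0.0078],
 [0.0078, 0.0775]].

Step 3 — form the quadratic (x - mu)^T · Sigma^{-1} · (x - mu):
  Sigma^{-1} · (x - mu) = (0.3101, 0.1008).
  (x - mu)^T · [Sigma^{-1} · (x - mu)] = (3)·(0.3101) + (1)·(0.1008) = 1.031.

Step 4 — take square root: d = √(1.031) ≈ 1.0154.

d(x, mu) = √(1.031) ≈ 1.0154


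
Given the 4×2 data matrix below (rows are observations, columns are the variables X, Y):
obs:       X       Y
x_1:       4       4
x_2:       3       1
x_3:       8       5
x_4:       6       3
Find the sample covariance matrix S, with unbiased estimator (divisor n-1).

Step 1 — column means:
  mean(X) = (4 + 3 + 8 + 6) / 4 = 21/4 = 5.25
  mean(Y) = (4 + 1 + 5 + 3) / 4 = 13/4 = 3.25

Step 2 — sample covariance S[i,j] = (1/(n-1)) · Σ_k (x_{k,i} - mean_i) · (x_{k,j} - mean_j), with n-1 = 3.
  S[X,X] = ((-1.25)·(-1.25) + (-2.25)·(-2.25) + (2.75)·(2.75) + (0.75)·(0.75)) / 3 = 14.75/3 = 4.9167
  S[X,Y] = ((-1.25)·(0.75) + (-2.25)·(-2.25) + (2.75)·(1.75) + (0.75)·(-0.25)) / 3 = 8.75/3 = 2.9167
  S[Y,Y] = ((0.75)·(0.75) + (-2.25)·(-2.25) + (1.75)·(1.75) + (-0.25)·(-0.25)) / 3 = 8.75/3 = 2.9167

S is symmetric (S[j,i] = S[i,j]). Assembling:

S = [[4.9167, 2.9167],
 [2.9167, 2.9167]]


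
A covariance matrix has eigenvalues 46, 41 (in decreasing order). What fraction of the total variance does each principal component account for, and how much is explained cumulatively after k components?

Step 1 — total variance = trace(Sigma) = Σ λ_i = 46 + 41 = 87.

Step 2 — fraction explained by component i = λ_i / Σ λ:
  PC1: 46/87 = 0.5287
  PC2: 41/87 = 0.4713

Step 3 — cumulative fraction after k components = (λ_1 + ... + λ_k) / Σ λ:
  k = 1: 46/87 = 0.5287
  k = 2: (46 + 41)/87 = 87/87 = 1

Summary (fraction, with percent):

explained: PC1 0.5287 (52.87%), PC2 0.4713 (47.13%);  cumulative: 0.5287, 1


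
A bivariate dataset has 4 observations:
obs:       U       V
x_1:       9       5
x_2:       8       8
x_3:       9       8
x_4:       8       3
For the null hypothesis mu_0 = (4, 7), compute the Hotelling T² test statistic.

Step 1 — sample mean vector:
  mean(U) = (9 + 8 + 9 + 8) / 4 = 34/4 = 8.5
  mean(V) = (5 + 8 + 8 + 3) / 4 = 24/4 = 6
  x̄ = (8.5, 6),  deviation x̄ - mu_0 = (8.5, 6) - (4, 7) = (4.5, -1).

Step 2 — sample covariance matrix, S[i,j] = (1/(n-1)) · Σ_k (x_{k,i} - mean_i) · (x_{k,j} - mean_j), divisor n-1 = 3:
  S[U,U] = ((0.5)·(0.5) + (-0.5)·(-0.5) + (0.5)·(0.5) + (-0.5)·(-0.5)) / 3 = 1/3 = 0.3333
  S[U,V] = ((0.5)·(-1) + (-0.5)·(2) + (0.5)·(2) + (-0.5)·(-3)) / 3 = 1/3 = 0.3333
  S[V,V] = ((-1)·(-1) + (2)·(2) + (2)·(2) + (-3)·(-3)) / 3 = 18/3 = 6
  S = [[0.3333, 0.3333],
 [0.3333, 6]].

Step 3 — invert S. det(S) = 0.3333·6 - (0.3333)² = 1.8889.
  S^{-1} = (1/det) · [[d, -b], [-b, a]] = [[3.1765, -0.1765],
 [-0.1765, 0.1765]].

Step 4 — quadratic form (x̄ - mu_0)^T · S^{-1} · (x̄ - mu_0):
  S^{-1} · (x̄ - mu_0) = (14.4706, -0.9706),
  (x̄ - mu_0)^T · [...] = (4.5)·(14.4706) + (-1)·(-0.9706) = 66.0882.

Step 5 — scale by n: T² = 4 · 66.0882 = 264.3529.

T² ≈ 264.3529


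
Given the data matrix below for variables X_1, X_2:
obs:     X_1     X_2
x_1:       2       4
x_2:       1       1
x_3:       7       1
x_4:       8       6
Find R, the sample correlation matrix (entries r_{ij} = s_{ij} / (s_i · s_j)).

Step 1 — column means:
  mean(X_1) = (2 + 1 + 7 + 8) / 4 = 18/4 = 4.5
  mean(X_2) = (4 + 1 + 1 + 6) / 4 = 12/4 = 3

Step 2 — sample variances and covariances s[i,j] = (1/(n-1)) · Σ_k (x_{k,i} - mean_i) · (x_{k,j} - mean_j), with n-1 = 3:
  s[X_1,X_1] = ((-2.5)·(-2.5) + (-3.5)·(-3.5) + (2.5)·(2.5) + (3.5)·(3.5)) / 3 = 37/3 = 12.3333
  s[X_1,X_2] = ((-2.5)·(1) + (-3.5)·(-2) + (2.5)·(-2) + (3.5)·(3)) / 3 = 10/3 = 3.3333
  s[X_2,X_2] = ((1)·(1) + (-2)·(-2) + (-2)·(-2) + (3)·(3)) / 3 = 18/3 = 6
  Sample standard deviations s_i = √(s[i,i]):
  s(X_1) = √(12.3333) = 3.5119
  s(X_2) = √(6) = 2.4495

Step 3 — r_{ij} = s_{ij} / (s_i · s_j):
  r[X_1,X_1] = 1 (diagonal).
  r[X_1,X_2] = 3.3333 / (3.5119 · 2.4495) = 3.3333 / 8.6023 = 0.3875
  r[X_2,X_2] = 1 (diagonal).

R is symmetric with unit diagonal. Assembling:

R = [[1, 0.3875],
 [0.3875, 1]]
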